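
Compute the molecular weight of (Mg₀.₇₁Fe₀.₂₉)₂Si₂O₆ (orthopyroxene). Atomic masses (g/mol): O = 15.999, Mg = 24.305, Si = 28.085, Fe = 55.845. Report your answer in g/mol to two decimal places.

219.07 g/mol

The formula mass is the sum 1.42*24.305 + 0.58*55.845 + 2*28.085 + 6*15.999.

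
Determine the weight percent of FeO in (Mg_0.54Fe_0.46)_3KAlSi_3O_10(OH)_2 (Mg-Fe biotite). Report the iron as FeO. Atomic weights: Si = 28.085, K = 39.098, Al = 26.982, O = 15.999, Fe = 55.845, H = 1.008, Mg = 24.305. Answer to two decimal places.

21.52 wt%

Formula mass = 460.779 g/mol.
1.38 Fe → 1.3800 mol FeO per formula unit; M(FeO) = 71.844, so FeO mass = 99.145 g.
99.145/460.779 × 100 = 21.52 wt%.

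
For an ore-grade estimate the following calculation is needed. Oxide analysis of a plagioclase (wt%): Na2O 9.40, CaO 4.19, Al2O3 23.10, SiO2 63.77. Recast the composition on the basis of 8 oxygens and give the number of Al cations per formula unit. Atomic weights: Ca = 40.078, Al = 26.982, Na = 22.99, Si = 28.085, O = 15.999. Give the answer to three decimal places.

Na2O (M=61.979): mol = 0.15166; Na = 0.30332, O = 0.15166.
CaO (M=56.077): mol = 0.07472; Ca = 0.07472, O = 0.07472.
Al2O3 (M=101.961): mol = 0.22656; Al = 0.45312, O = 0.67968.
SiO2 (M=60.083): mol = 1.06137; Si = 1.06137, O = 2.12274.
ΣO = 3.02880; factor = 8/ΣO = 2.64131.
Al apfu = 0.45312 × 2.64131 = 1.197.

1.197 Al apfu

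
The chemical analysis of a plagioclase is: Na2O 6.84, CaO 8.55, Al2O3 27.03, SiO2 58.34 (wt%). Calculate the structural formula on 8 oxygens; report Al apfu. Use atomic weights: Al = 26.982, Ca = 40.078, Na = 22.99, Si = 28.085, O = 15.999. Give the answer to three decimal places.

1.414 Al apfu

Na2O (M=61.979): mol = 0.11036; Na = 0.22072, O = 0.11036.
CaO (M=56.077): mol = 0.15247; Ca = 0.15247, O = 0.15247.
Al2O3 (M=101.961): mol = 0.26510; Al = 0.53020, O = 0.79530.
SiO2 (M=60.083): mol = 0.97099; Si = 0.97099, O = 1.94198.
ΣO = 3.00011; factor = 8/ΣO = 2.66657.
Al apfu = 0.53020 × 2.66657 = 1.414.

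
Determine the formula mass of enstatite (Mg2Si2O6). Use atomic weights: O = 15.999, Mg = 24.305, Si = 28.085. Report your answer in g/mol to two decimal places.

200.77 g/mol

M = 2·24.305 + 2·28.085 + 6·15.999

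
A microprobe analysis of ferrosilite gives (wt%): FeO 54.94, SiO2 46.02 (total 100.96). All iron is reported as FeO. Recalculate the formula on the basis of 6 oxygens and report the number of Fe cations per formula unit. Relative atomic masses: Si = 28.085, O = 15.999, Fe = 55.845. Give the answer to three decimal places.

FeO: 54.94/71.844 = 0.76471 mol → 0.76471 mol Fe, 0.76471 mol O.
SiO2: 46.02/60.083 = 0.76594 mol → 0.76594 mol Si, 1.53188 mol O.
Total oxygen = 2.29659 mol. Normalization factor = 6/2.29659 = 2.61257.
Fe per 6 O = 0.76471 × 2.61257 = 1.998.

1.998 Fe apfu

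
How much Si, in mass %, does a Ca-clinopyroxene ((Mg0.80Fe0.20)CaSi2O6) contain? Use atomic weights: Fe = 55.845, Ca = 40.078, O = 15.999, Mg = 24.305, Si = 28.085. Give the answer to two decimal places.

25.20 mass %

Molar mass of (Mg0.80Fe0.20)CaSi2O6: 0.80*24.305 + 0.20*55.845 + 1*40.078 + 2*28.085 + 6*15.999 = 222.855 g/mol.
Mass of Si per formula unit: 2 × 28.085 = 56.170 g.
Weight fraction Si = 56.170 / 222.855 = 0.2520.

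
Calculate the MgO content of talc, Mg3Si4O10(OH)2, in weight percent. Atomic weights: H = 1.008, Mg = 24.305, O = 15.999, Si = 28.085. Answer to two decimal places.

M(Mg3Si4O10(OH)2) = 379.259 g/mol; M(MgO) = 40.304 g/mol.
Moles MgO per formula unit = 3 Mg ÷ 1 = 3.0000.
MgO fraction = (3.0000 × 40.304) / 379.259 = 120.912/379.259 = 0.3188.

31.88 wt%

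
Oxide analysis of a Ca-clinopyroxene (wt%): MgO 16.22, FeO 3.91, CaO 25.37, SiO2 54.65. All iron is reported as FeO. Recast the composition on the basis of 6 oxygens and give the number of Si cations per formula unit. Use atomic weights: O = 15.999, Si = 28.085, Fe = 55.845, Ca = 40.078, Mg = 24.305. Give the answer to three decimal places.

2.000 Si apfu

MgO (M=40.304): mol = 0.40244; Mg = 0.40244, O = 0.40244.
FeO (M=71.844): mol = 0.05442; Fe = 0.05442, O = 0.05442.
CaO (M=56.077): mol = 0.45241; Ca = 0.45241, O = 0.45241.
SiO2 (M=60.083): mol = 0.90958; Si = 0.90958, O = 1.81916.
ΣO = 2.72843; factor = 6/ΣO = 2.19907.
Si apfu = 0.90958 × 2.19907 = 2.000.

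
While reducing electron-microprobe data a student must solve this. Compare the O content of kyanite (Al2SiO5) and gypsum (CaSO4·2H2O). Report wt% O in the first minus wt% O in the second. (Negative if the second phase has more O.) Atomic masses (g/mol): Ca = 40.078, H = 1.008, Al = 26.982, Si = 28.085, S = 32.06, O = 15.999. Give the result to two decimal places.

-6.39 percentage points

First mineral: 79.995 g O in 162.044 g formula = 49.37 wt% O.
Second mineral: 95.994 g O in 172.164 g formula = 55.76 wt% O.
49.37% − 55.76% gives a difference of -6.39 percentage points.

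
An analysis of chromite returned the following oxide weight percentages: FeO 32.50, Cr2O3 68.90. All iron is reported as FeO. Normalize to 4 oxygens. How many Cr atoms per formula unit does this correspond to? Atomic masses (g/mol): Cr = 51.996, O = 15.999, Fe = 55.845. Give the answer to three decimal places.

32.50 wt% FeO ÷ 71.844 g/mol = 0.45237 mol, giving 0.45237 Fe and 0.45237 O.
68.90 wt% Cr2O3 ÷ 151.989 g/mol = 0.45332 mol, giving 0.90664 Cr and 1.35996 O.
Oxygen sums to 1.81233; scaling by 4/1.81233 = 2.20710 puts the formula on 4 O.
Cr: 0.90664 × 2.20710 = 2.001 atoms per formula unit.

2.001 Cr apfu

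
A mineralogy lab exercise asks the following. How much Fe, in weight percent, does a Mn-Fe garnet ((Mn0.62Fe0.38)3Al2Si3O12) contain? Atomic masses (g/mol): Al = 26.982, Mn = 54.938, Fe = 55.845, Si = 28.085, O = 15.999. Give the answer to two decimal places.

Formula mass = 1.86×54.938 + 1.14×55.845 + 2×26.982 + 3×28.085 + 12×15.999 = 496.055 g/mol, of which 63.663 g is Fe.
So Fe makes up 63.663/496.055 = 0.1283 of the mass, i.e. 12.83%.

12.83 weight percent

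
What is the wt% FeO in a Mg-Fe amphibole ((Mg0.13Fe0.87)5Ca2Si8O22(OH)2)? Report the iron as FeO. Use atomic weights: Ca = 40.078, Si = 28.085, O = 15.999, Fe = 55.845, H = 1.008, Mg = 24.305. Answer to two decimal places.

32.91 wt%

Molar mass of (Mg0.13Fe0.87)5Ca2Si8O22(OH)2 = 0.65·24.305 + 4.35·55.845 + 2·40.078 + 8·28.085 + 24·15.999 + 2·1.008 = 949.552 g/mol.
Each formula unit contains 4.35 Fe, equivalent to 4.35/1 = 4.3500 mol FeO.
M(FeO) = 1×55.845 + 1×15.999 = 71.844 g/mol.
Mass of FeO per formula unit = 4.3500 × 71.844 = 312.521 g.
FeO wt% = 312.521 / 949.552 × 100 = 32.91%.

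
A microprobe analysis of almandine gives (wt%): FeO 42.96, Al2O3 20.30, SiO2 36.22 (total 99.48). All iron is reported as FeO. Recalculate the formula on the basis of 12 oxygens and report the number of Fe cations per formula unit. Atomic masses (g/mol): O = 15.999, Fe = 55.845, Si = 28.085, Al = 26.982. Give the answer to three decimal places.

42.96 wt% FeO ÷ 71.844 g/mol = 0.59796 mol, giving 0.59796 Fe and 0.59796 O.
20.30 wt% Al2O3 ÷ 101.961 g/mol = 0.19910 mol, giving 0.39820 Al and 0.59730 O.
36.22 wt% SiO2 ÷ 60.083 g/mol = 0.60283 mol, giving 0.60283 Si and 1.20566 O.
Oxygen sums to 2.40092; scaling by 12/2.40092 = 4.99808 puts the formula on 12 O.
Fe: 0.59796 × 4.99808 = 2.989 atoms per formula unit.

2.989 Fe apfu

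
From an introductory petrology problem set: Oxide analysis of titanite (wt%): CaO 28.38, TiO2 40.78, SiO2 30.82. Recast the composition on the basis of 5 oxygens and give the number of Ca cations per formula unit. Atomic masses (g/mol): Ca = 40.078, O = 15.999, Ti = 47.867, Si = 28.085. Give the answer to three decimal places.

0.991 Ca apfu

CaO (M=56.077): mol = 0.50609; Ca = 0.50609, O = 0.50609.
TiO2 (M=79.865): mol = 0.51061; Ti = 0.51061, O = 1.02122.
SiO2 (M=60.083): mol = 0.51296; Si = 0.51296, O = 1.02592.
ΣO = 2.55323; factor = 5/ΣO = 1.95830.
Ca apfu = 0.50609 × 1.95830 = 0.991.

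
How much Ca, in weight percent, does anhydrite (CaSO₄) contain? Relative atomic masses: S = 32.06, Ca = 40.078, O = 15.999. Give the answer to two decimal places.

29.44 weight percent

M(CaSO₄) = 136.134 g/mol.
Ca contributes 1 × 40.078 = 40.078 g per mole.
40.078/136.134 = 0.2944 → 29.44%.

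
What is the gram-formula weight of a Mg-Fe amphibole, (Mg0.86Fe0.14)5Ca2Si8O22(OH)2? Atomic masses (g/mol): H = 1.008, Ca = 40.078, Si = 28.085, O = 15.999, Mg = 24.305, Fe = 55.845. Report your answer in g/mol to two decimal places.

834.43 g/mol

M = 4.30·24.305 + 0.70·55.845 + 2·40.078 + 8·28.085 + 24·15.999 + 2·1.008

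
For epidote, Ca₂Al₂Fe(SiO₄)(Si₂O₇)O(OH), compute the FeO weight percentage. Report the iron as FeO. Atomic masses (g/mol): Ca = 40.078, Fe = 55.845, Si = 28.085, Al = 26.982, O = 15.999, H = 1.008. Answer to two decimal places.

Molar mass of Ca₂Al₂Fe(SiO₄)(Si₂O₇)O(OH) = 2*40.078 + 2*26.982 + 1*55.845 + 3*28.085 + 13*15.999 + 1*1.008 = 483.215 g/mol.
Each formula unit contains 1 Fe, equivalent to 1/1 = 1.0000 mol FeO.
M(FeO) = 1×55.845 + 1×15.999 = 71.844 g/mol.
Mass of FeO per formula unit = 1.0000 × 71.844 = 71.844 g.
FeO wt% = 71.844 / 483.215 × 100 = 14.87%.

14.87 wt%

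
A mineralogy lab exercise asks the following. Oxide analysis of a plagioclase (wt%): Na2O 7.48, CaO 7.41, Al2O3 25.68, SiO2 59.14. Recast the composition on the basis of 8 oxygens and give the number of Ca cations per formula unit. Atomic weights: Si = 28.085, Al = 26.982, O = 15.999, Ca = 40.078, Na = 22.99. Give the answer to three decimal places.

0.355 Ca apfu

Na2O: 7.48/61.979 = 0.12069 mol → 0.24138 mol Na, 0.12069 mol O.
CaO: 7.41/56.077 = 0.13214 mol → 0.13214 mol Ca, 0.13214 mol O.
Al2O3: 25.68/101.961 = 0.25186 mol → 0.50372 mol Al, 0.75558 mol O.
SiO2: 59.14/60.083 = 0.98431 mol → 0.98431 mol Si, 1.96862 mol O.
Total oxygen = 2.97703 mol. Normalization factor = 8/2.97703 = 2.68724.
Ca per 8 O = 0.13214 × 2.68724 = 0.355.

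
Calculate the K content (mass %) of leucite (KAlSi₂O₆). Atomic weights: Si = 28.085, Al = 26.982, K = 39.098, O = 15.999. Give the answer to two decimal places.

Formula mass = 1×39.098 + 1×26.982 + 2×28.085 + 6×15.999 = 218.244 g/mol, of which 39.098 g is K.
So K makes up 39.098/218.244 = 0.1791 of the mass, i.e. 17.91%.

17.91 mass %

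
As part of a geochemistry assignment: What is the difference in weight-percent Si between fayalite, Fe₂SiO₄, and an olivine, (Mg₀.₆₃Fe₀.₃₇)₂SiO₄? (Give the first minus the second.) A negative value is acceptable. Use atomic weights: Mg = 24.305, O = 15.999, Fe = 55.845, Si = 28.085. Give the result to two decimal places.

-3.34 percentage points

First mineral: 28.085 g Si in 203.771 g formula = 13.78 wt% Si.
Second mineral: 28.085 g Si in 164.031 g formula = 17.12 wt% Si.
13.78% − 17.12% gives a difference of -3.34 percentage points.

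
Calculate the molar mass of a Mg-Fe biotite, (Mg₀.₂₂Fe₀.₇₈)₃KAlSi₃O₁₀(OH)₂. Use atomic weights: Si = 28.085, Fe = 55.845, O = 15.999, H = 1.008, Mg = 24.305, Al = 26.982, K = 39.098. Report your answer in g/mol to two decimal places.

491.06 g/mol

Mg: 0.66 × 24.305 = 16.0413
Fe: 2.34 × 55.845 = 130.6773
K: 1 × 39.098 = 39.0980
Al: 1 × 26.982 = 26.9820
Si: 3 × 28.085 = 84.2550
O: 12 × 15.999 = 191.9880
H: 2 × 1.008 = 2.0160
Summing the contributions gives the formula mass.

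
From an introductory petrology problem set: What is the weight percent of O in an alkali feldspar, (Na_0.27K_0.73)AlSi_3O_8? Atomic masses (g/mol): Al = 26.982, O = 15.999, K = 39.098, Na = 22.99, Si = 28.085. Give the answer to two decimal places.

46.72 wt%

M((Na_0.27K_0.73)AlSi_3O_8) = 273.978 g/mol.
O contributes 8 × 15.999 = 127.992 g per mole.
127.992/273.978 = 0.4672 → 46.72%.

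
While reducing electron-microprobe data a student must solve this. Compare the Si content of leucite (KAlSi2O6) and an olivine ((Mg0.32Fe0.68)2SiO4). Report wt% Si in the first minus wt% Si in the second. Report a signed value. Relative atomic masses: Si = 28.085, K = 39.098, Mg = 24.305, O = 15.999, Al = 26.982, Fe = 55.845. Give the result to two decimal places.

Si in KAlSi2O6: molar mass 218.244 g/mol; 2×28.085 = 56.170 g → 25.74 wt%.
Si in (Mg0.32Fe0.68)2SiO4: molar mass 183.585 g/mol; 1×28.085 = 28.085 g → 15.30 wt%.
Difference = 25.74 − 15.30 = 10.44 percentage points.

10.44 percentage points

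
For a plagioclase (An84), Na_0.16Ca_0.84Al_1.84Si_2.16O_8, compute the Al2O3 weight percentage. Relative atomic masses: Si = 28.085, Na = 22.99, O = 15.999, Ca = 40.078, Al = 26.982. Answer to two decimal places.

34.03 wt%

Formula mass = 275.646 g/mol.
1.84 Al → 0.9200 mol Al2O3 per formula unit; M(Al2O3) = 101.961, so Al2O3 mass = 93.804 g.
93.804/275.646 × 100 = 34.03 wt%.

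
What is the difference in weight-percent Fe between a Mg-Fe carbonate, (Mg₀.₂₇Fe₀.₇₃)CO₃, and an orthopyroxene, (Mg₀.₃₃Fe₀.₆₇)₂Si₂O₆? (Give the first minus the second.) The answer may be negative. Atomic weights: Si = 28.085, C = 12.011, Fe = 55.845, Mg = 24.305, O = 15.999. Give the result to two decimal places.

First mineral: 40.767 g Fe in 107.337 g formula = 37.98 wt% Fe.
Second mineral: 74.832 g Fe in 243.038 g formula = 30.79 wt% Fe.
37.98% − 30.79% gives a difference of 7.19 percentage points.

7.19 percentage points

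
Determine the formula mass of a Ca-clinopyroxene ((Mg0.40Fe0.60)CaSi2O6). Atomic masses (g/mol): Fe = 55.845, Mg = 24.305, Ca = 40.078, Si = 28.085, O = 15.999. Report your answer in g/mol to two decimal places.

235.47 g/mol

Mg: 0.40 × 24.305 = 9.7220
Fe: 0.60 × 55.845 = 33.5070
Ca: 1 × 40.078 = 40.0780
Si: 2 × 28.085 = 56.1700
O: 6 × 15.999 = 95.9940
Summing the contributions gives the formula mass.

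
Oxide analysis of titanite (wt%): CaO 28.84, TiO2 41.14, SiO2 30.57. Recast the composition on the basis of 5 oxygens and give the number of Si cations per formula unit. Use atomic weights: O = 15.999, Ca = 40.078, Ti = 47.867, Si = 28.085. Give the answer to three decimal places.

0.993 Si apfu

CaO: 28.84/56.077 = 0.51429 mol → 0.51429 mol Ca, 0.51429 mol O.
TiO2: 41.14/79.865 = 0.51512 mol → 0.51512 mol Ti, 1.03024 mol O.
SiO2: 30.57/60.083 = 0.50880 mol → 0.50880 mol Si, 1.01760 mol O.
Total oxygen = 2.56213 mol. Normalization factor = 5/2.56213 = 1.95150.
Si per 5 O = 0.50880 × 1.95150 = 0.993.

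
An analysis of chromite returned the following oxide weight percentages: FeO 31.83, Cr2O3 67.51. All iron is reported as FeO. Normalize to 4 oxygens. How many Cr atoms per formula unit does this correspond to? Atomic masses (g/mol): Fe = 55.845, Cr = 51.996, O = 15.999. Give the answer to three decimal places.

2.001 Cr apfu

FeO: 31.83/71.844 = 0.44304 mol → 0.44304 mol Fe, 0.44304 mol O.
Cr2O3: 67.51/151.989 = 0.44418 mol → 0.88836 mol Cr, 1.33254 mol O.
Total oxygen = 1.77558 mol. Normalization factor = 4/1.77558 = 2.25279.
Cr per 4 O = 0.88836 × 2.25279 = 2.001.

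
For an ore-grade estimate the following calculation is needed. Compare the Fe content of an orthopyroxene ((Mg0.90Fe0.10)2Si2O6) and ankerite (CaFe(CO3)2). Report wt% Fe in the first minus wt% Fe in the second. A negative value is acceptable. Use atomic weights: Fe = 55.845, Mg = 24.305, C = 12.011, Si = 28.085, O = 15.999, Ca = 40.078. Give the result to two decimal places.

M((Mg0.90Fe0.10)2Si2O6) = 207.082 g/mol, so wt% Fe = 11.169/207.082 × 100 = 5.39%.
M(CaFe(CO3)2) = 215.939 g/mol, so wt% Fe = 55.845/215.939 × 100 = 25.86%.
5.39 − 25.86 = -20.47 pp.

-20.47 percentage points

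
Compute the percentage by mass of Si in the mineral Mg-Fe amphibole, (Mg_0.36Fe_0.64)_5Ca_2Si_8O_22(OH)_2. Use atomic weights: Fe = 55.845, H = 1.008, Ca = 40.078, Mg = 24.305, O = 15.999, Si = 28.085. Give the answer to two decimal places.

24.60 wt%

Formula mass = 1.80·24.305 + 3.20·55.845 + 2·40.078 + 8·28.085 + 24·15.999 + 2·1.008 = 913.281 g/mol, of which 224.680 g is Si.
So Si makes up 224.680/913.281 = 0.2460 of the mass, i.e. 24.60%.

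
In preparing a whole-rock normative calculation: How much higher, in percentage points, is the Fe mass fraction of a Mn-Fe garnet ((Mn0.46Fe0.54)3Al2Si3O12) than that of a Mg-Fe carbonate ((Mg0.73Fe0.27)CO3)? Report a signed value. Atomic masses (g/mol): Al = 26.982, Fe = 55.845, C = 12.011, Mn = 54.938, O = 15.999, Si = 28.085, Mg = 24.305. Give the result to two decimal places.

1.98 percentage points

First mineral: 90.469 g Fe in 496.490 g formula = 18.22 wt% Fe.
Second mineral: 15.078 g Fe in 92.829 g formula = 16.24 wt% Fe.
18.22% − 16.24% gives a difference of 1.98 percentage points.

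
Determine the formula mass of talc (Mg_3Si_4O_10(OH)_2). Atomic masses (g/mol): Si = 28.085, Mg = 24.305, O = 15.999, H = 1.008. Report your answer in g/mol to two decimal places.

379.26 g/mol

M = 3(24.305) + 4(28.085) + 12(15.999) + 2(1.008)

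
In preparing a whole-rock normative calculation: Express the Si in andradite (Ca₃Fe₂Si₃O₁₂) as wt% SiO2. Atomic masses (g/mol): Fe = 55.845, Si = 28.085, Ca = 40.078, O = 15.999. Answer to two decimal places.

35.47 wt%

M(Ca₃Fe₂Si₃O₁₂) = 508.167 g/mol; M(SiO2) = 60.083 g/mol.
Moles SiO2 per formula unit = 3 Si ÷ 1 = 3.0000.
SiO2 fraction = (3.0000 × 60.083) / 508.167 = 180.249/508.167 = 0.3547.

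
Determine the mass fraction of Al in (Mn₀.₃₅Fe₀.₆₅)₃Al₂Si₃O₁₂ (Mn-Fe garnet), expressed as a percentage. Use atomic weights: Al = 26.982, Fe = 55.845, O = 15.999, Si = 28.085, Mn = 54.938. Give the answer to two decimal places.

10.86 wt%

Molar mass of (Mn₀.₃₅Fe₀.₆₅)₃Al₂Si₃O₁₂: 1.05×54.938 + 1.95×55.845 + 2×26.982 + 3×28.085 + 12×15.999 = 496.790 g/mol.
Mass of Al per formula unit: 2 × 26.982 = 53.964 g.
Weight fraction Al = 53.964 / 496.790 = 0.1086.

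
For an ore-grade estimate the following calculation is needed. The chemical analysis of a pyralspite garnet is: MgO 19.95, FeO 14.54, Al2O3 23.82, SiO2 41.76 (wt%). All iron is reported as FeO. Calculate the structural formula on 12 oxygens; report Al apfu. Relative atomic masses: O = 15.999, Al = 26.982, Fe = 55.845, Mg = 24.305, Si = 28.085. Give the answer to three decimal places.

MgO (M=40.304): mol = 0.49499; Mg = 0.49499, O = 0.49499.
FeO (M=71.844): mol = 0.20238; Fe = 0.20238, O = 0.20238.
Al2O3 (M=101.961): mol = 0.23362; Al = 0.46724, O = 0.70086.
SiO2 (M=60.083): mol = 0.69504; Si = 0.69504, O = 1.39008.
ΣO = 2.78831; factor = 12/ΣO = 4.30368.
Al apfu = 0.46724 × 4.30368 = 2.011.

2.011 Al apfu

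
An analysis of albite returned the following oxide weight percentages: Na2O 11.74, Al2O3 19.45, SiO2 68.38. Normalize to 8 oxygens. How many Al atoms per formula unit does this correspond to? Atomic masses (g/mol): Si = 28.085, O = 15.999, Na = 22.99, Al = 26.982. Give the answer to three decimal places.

11.74 wt% Na2O ÷ 61.979 g/mol = 0.18942 mol, giving 0.37884 Na and 0.18942 O.
19.45 wt% Al2O3 ÷ 101.961 g/mol = 0.19076 mol, giving 0.38152 Al and 0.57228 O.
68.38 wt% SiO2 ÷ 60.083 g/mol = 1.13809 mol, giving 1.13809 Si and 2.27618 O.
Oxygen sums to 3.03788; scaling by 8/3.03788 = 2.63342 puts the formula on 8 O.
Al: 0.38152 × 2.63342 = 1.005 atoms per formula unit.

1.005 Al apfu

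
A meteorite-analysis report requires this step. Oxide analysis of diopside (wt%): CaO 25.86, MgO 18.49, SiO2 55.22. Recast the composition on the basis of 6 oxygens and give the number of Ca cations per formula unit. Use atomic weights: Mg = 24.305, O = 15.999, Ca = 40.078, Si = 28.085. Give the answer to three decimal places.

CaO (M=56.077): mol = 0.46115; Ca = 0.46115, O = 0.46115.
MgO (M=40.304): mol = 0.45876; Mg = 0.45876, O = 0.45876.
SiO2 (M=60.083): mol = 0.91906; Si = 0.91906, O = 1.83812.
ΣO = 2.75803; factor = 6/ΣO = 2.17547.
Ca apfu = 0.46115 × 2.17547 = 1.003.

1.003 Ca apfu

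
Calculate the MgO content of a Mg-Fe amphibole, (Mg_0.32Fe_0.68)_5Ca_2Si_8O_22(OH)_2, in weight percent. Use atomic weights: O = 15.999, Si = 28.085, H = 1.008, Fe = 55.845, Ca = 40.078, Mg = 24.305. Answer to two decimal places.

Formula mass = 919.589 g/mol.
1.60 Mg → 1.6000 mol MgO per formula unit; M(MgO) = 40.304, so MgO mass = 64.486 g.
64.486/919.589 × 100 = 7.01 wt%.

7.01 wt%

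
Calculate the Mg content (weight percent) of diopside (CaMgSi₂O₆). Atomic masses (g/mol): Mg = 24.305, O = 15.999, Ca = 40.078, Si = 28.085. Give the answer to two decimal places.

11.22 weight percent

Formula mass = 1×40.078 + 1×24.305 + 2×28.085 + 6×15.999 = 216.547 g/mol, of which 24.305 g is Mg.
So Mg makes up 24.305/216.547 = 0.1122 of the mass, i.e. 11.22%.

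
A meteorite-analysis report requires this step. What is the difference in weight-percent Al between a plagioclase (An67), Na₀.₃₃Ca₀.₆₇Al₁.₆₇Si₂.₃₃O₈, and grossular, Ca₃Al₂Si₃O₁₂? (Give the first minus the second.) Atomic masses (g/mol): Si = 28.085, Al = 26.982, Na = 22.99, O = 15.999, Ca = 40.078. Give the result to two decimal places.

First mineral: 45.060 g Al in 272.929 g formula = 16.51 wt% Al.
Second mineral: 53.964 g Al in 450.441 g formula = 11.98 wt% Al.
16.51% − 11.98% gives a difference of 4.53 percentage points.

4.53 percentage points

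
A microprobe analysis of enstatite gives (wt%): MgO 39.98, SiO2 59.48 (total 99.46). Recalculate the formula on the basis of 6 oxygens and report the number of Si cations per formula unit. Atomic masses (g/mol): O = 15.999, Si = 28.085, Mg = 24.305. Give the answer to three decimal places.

MgO: 39.98/40.304 = 0.99196 mol → 0.99196 mol Mg, 0.99196 mol O.
SiO2: 59.48/60.083 = 0.98996 mol → 0.98996 mol Si, 1.97992 mol O.
Total oxygen = 2.97188 mol. Normalization factor = 6/2.97188 = 2.01892.
Si per 6 O = 0.98996 × 2.01892 = 1.999.

1.999 Si apfu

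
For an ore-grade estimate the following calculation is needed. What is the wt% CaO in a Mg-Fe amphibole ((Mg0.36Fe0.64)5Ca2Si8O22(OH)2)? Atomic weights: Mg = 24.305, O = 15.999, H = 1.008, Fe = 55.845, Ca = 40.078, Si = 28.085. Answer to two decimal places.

Formula mass = 913.281 g/mol.
2 Ca → 2.0000 mol CaO per formula unit; M(CaO) = 56.077, so CaO mass = 112.154 g.
112.154/913.281 × 100 = 12.28 wt%.

12.28 wt%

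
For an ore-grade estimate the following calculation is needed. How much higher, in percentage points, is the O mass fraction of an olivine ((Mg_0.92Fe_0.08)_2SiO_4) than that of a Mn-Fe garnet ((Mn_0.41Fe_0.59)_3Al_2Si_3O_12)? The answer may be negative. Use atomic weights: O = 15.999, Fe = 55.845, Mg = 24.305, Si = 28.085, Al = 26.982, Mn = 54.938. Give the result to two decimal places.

O in (Mg_0.92Fe_0.08)_2SiO_4: molar mass 145.737 g/mol; 4×15.999 = 63.996 g → 43.91 wt%.
O in (Mn_0.41Fe_0.59)_3Al_2Si_3O_12: molar mass 496.626 g/mol; 12×15.999 = 191.988 g → 38.66 wt%.
Difference = 43.91 − 38.66 = 5.25 percentage points.

5.25 percentage points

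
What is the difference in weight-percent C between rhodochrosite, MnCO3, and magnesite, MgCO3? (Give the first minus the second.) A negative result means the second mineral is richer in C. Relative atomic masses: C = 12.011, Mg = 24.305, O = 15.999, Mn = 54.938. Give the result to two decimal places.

-3.80 percentage points

M(MnCO3) = 114.946 g/mol, so wt% C = 12.011/114.946 × 100 = 10.45%.
M(MgCO3) = 84.313 g/mol, so wt% C = 12.011/84.313 × 100 = 14.25%.
10.45 − 14.25 = -3.80 pp.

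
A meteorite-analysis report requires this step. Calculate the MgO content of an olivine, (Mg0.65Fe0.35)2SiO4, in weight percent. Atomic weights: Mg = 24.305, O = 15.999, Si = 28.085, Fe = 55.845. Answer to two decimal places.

32.19 wt%

Molar mass of (Mg0.65Fe0.35)2SiO4 = 1.30×24.305 + 0.70×55.845 + 1×28.085 + 4×15.999 = 162.769 g/mol.
Each formula unit contains 1.30 Mg, equivalent to 1.30/1 = 1.3000 mol MgO.
M(MgO) = 1×24.305 + 1×15.999 = 40.304 g/mol.
Mass of MgO per formula unit = 1.3000 × 40.304 = 52.395 g.
MgO wt% = 52.395 / 162.769 × 100 = 32.19%.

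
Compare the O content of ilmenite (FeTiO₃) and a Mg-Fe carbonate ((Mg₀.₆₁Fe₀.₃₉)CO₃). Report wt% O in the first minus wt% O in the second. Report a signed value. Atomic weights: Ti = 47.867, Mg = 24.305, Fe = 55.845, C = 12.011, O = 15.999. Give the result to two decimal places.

-18.04 percentage points

O in FeTiO₃: molar mass 151.709 g/mol; 3×15.999 = 47.997 g → 31.64 wt%.
O in (Mg₀.₆₁Fe₀.₃₉)CO₃: molar mass 96.614 g/mol; 3×15.999 = 47.997 g → 49.68 wt%.
Difference = 31.64 − 49.68 = -18.04 percentage points.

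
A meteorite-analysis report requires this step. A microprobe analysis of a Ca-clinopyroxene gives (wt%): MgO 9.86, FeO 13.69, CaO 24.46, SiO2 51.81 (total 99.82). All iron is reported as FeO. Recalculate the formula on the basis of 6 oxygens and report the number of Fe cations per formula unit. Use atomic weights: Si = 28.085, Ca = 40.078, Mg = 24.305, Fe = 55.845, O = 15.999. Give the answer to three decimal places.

9.86 wt% MgO ÷ 40.304 g/mol = 0.24464 mol, giving 0.24464 Mg and 0.24464 O.
13.69 wt% FeO ÷ 71.844 g/mol = 0.19055 mol, giving 0.19055 Fe and 0.19055 O.
24.46 wt% CaO ÷ 56.077 g/mol = 0.43619 mol, giving 0.43619 Ca and 0.43619 O.
51.81 wt% SiO2 ÷ 60.083 g/mol = 0.86231 mol, giving 0.86231 Si and 1.72462 O.
Oxygen sums to 2.59600; scaling by 6/2.59600 = 2.31125 puts the formula on 6 O.
Fe: 0.19055 × 2.31125 = 0.440 atoms per formula unit.

0.440 Fe apfu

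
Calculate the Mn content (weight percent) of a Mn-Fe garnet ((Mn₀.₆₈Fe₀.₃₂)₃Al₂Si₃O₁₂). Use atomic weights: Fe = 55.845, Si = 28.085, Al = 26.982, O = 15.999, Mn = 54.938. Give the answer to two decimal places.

Formula mass = 2.04×54.938 + 0.96×55.845 + 2×26.982 + 3×28.085 + 12×15.999 = 495.892 g/mol, of which 112.074 g is Mn.
So Mn makes up 112.074/495.892 = 0.2260 of the mass, i.e. 22.60%.

22.60 weight percent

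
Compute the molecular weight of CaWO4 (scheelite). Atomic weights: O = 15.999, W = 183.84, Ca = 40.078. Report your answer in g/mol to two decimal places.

287.91 g/mol

The formula mass is the sum 1(40.078) + 1(183.84) + 4(15.999).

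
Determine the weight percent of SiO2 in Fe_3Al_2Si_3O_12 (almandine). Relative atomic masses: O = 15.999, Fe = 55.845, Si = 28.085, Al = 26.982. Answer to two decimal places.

36.21 wt%

Molar mass of Fe_3Al_2Si_3O_12 = 3×55.845 + 2×26.982 + 3×28.085 + 12×15.999 = 497.742 g/mol.
Each formula unit contains 3 Si, equivalent to 3/1 = 3.0000 mol SiO2.
M(SiO2) = 1×28.085 + 2×15.999 = 60.083 g/mol.
Mass of SiO2 per formula unit = 3.0000 × 60.083 = 180.249 g.
SiO2 wt% = 180.249 / 497.742 × 100 = 36.21%.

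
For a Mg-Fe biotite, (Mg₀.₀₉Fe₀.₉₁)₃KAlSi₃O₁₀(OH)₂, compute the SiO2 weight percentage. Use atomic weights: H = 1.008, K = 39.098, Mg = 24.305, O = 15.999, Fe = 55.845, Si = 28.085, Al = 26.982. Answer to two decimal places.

35.81 wt%

Formula mass = 503.358 g/mol.
3 Si → 3.0000 mol SiO2 per formula unit; M(SiO2) = 60.083, so SiO2 mass = 180.249 g.
180.249/503.358 × 100 = 35.81 wt%.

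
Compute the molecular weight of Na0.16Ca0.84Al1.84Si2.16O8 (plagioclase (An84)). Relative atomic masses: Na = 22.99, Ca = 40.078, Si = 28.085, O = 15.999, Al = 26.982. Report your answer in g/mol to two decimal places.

M = 0.16·22.99 + 0.84·40.078 + 1.84·26.982 + 2.16·28.085 + 8·15.999

275.65 g/mol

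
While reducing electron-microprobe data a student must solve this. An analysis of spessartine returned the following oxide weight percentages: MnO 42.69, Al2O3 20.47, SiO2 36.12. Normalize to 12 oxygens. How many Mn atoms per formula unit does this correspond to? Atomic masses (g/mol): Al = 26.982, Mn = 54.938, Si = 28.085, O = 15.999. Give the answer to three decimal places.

MnO (M=70.937): mol = 0.60180; Mn = 0.60180, O = 0.60180.
Al2O3 (M=101.961): mol = 0.20076; Al = 0.40152, O = 0.60228.
SiO2 (M=60.083): mol = 0.60117; Si = 0.60117, O = 1.20234.
ΣO = 2.40642; factor = 12/ΣO = 4.98666.
Mn apfu = 0.60180 × 4.98666 = 3.001.

3.001 Mn apfu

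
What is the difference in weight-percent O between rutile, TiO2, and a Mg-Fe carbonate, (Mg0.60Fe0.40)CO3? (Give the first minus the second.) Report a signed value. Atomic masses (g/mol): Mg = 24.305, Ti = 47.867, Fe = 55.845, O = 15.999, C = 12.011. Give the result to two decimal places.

-9.45 percentage points

First mineral: 31.998 g O in 79.865 g formula = 40.07 wt% O.
Second mineral: 47.997 g O in 96.929 g formula = 49.52 wt% O.
40.07% − 49.52% gives a difference of -9.45 percentage points.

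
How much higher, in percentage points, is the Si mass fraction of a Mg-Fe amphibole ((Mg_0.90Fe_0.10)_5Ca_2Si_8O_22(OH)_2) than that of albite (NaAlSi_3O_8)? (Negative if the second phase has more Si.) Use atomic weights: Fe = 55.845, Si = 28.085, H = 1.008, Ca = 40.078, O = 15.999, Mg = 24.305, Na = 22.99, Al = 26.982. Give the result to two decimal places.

-5.00 percentage points

Si in (Mg_0.90Fe_0.10)_5Ca_2Si_8O_22(OH)_2: molar mass 828.123 g/mol; 8×28.085 = 224.680 g → 27.13 wt%.
Si in NaAlSi_3O_8: molar mass 262.219 g/mol; 3×28.085 = 84.255 g → 32.13 wt%.
Difference = 27.13 − 32.13 = -5.00 percentage points.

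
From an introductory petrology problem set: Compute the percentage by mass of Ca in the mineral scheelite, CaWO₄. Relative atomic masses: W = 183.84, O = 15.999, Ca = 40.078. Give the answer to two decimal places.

Molar mass of CaWO₄: 1*40.078 + 1*183.84 + 4*15.999 = 287.914 g/mol.
Mass of Ca per formula unit: 1 × 40.078 = 40.078 g.
Weight fraction Ca = 40.078 / 287.914 = 0.1392.

13.92 weight percent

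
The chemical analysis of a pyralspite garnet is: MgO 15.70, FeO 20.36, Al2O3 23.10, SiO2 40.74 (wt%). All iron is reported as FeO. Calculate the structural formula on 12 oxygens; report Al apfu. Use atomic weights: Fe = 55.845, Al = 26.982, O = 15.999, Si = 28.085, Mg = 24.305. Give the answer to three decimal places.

2.007 Al apfu

15.70 wt% MgO ÷ 40.304 g/mol = 0.38954 mol, giving 0.38954 Mg and 0.38954 O.
20.36 wt% FeO ÷ 71.844 g/mol = 0.28339 mol, giving 0.28339 Fe and 0.28339 O.
23.10 wt% Al2O3 ÷ 101.961 g/mol = 0.22656 mol, giving 0.45312 Al and 0.67968 O.
40.74 wt% SiO2 ÷ 60.083 g/mol = 0.67806 mol, giving 0.67806 Si and 1.35612 O.
Oxygen sums to 2.70873; scaling by 12/2.70873 = 4.43012 puts the formula on 12 O.
Al: 0.45312 × 4.43012 = 2.007 atoms per formula unit.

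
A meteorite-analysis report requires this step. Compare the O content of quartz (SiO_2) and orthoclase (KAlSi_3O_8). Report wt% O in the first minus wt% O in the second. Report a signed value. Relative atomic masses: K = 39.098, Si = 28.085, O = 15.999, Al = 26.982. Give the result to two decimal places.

O in SiO_2: molar mass 60.083 g/mol; 2×15.999 = 31.998 g → 53.26 wt%.
O in KAlSi_3O_8: molar mass 278.327 g/mol; 8×15.999 = 127.992 g → 45.99 wt%.
Difference = 53.26 − 45.99 = 7.27 percentage points.

7.27 percentage points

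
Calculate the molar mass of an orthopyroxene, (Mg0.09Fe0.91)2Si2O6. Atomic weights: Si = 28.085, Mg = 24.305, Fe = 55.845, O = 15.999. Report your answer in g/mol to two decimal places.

The formula mass is the sum 0.18·24.305 + 1.82·55.845 + 2·28.085 + 6·15.999.

258.18 g/mol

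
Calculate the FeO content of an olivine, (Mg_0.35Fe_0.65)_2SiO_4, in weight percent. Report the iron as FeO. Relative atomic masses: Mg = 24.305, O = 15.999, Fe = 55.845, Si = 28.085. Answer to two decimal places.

51.40 wt%

Formula mass = 181.693 g/mol.
1.30 Fe → 1.3000 mol FeO per formula unit; M(FeO) = 71.844, so FeO mass = 93.397 g.
93.397/181.693 × 100 = 51.40 wt%.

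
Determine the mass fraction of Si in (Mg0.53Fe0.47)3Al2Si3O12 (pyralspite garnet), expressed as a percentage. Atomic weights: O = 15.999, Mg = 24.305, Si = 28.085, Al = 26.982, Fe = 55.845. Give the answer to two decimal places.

M((Mg0.53Fe0.47)3Al2Si3O12) = 447.593 g/mol.
Si contributes 3 × 28.085 = 84.255 g per mole.
84.255/447.593 = 0.1882 → 18.82%.

18.82 wt%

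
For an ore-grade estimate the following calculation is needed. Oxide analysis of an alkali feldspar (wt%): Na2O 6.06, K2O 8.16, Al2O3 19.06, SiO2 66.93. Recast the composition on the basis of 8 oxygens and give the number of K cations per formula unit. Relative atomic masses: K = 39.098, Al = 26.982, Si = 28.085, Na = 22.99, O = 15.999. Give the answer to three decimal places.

Na2O: 6.06/61.979 = 0.09778 mol → 0.19556 mol Na, 0.09778 mol O.
K2O: 8.16/94.195 = 0.08663 mol → 0.17326 mol K, 0.08663 mol O.
Al2O3: 19.06/101.961 = 0.18693 mol → 0.37386 mol Al, 0.56079 mol O.
SiO2: 66.93/60.083 = 1.11396 mol → 1.11396 mol Si, 2.22792 mol O.
Total oxygen = 2.97312 mol. Normalization factor = 8/2.97312 = 2.69078.
K per 8 O = 0.17326 × 2.69078 = 0.466.

0.466 K apfu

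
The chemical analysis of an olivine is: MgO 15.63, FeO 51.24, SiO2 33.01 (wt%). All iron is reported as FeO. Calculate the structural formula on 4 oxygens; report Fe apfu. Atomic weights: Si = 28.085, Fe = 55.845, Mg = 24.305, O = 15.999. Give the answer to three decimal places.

1.297 Fe apfu

MgO: 15.63/40.304 = 0.38780 mol → 0.38780 mol Mg, 0.38780 mol O.
FeO: 51.24/71.844 = 0.71321 mol → 0.71321 mol Fe, 0.71321 mol O.
SiO2: 33.01/60.083 = 0.54941 mol → 0.54941 mol Si, 1.09882 mol O.
Total oxygen = 2.19983 mol. Normalization factor = 4/2.19983 = 1.81832.
Fe per 4 O = 0.71321 × 1.81832 = 1.297.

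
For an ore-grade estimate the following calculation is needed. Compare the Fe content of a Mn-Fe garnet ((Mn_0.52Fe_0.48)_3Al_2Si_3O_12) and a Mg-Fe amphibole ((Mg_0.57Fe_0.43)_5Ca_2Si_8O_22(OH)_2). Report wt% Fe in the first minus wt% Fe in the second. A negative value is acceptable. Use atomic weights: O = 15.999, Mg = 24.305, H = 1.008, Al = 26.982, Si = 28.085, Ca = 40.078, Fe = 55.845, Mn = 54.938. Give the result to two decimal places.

2.56 percentage points

First mineral: 80.417 g Fe in 496.327 g formula = 16.20 wt% Fe.
Second mineral: 120.067 g Fe in 880.164 g formula = 13.64 wt% Fe.
16.20% − 13.64% gives a difference of 2.56 percentage points.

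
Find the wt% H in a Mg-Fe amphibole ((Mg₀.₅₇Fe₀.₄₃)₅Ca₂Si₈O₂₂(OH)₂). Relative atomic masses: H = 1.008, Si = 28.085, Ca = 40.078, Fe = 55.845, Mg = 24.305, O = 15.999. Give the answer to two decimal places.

M((Mg₀.₅₇Fe₀.₄₃)₅Ca₂Si₈O₂₂(OH)₂) = 880.164 g/mol.
H contributes 2 × 1.008 = 2.016 g per mole.
2.016/880.164 = 0.0023 → 0.23%.

0.23 wt%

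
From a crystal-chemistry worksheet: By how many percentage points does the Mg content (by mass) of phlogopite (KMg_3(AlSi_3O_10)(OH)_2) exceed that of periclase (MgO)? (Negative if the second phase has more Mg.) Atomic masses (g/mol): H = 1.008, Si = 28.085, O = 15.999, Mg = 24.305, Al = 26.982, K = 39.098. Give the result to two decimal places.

M(KMg_3(AlSi_3O_10)(OH)_2) = 417.254 g/mol, so wt% Mg = 72.915/417.254 × 100 = 17.47%.
M(MgO) = 40.304 g/mol, so wt% Mg = 24.305/40.304 × 100 = 60.30%.
17.47 − 60.30 = -42.83 pp.

-42.83 percentage points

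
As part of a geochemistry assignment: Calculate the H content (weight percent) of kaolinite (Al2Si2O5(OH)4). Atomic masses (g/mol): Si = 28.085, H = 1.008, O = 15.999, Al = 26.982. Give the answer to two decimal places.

Molar mass of Al2Si2O5(OH)4: 2*26.982 + 2*28.085 + 9*15.999 + 4*1.008 = 258.157 g/mol.
Mass of H per formula unit: 4 × 1.008 = 4.032 g.
Weight fraction H = 4.032 / 258.157 = 0.0156.

1.56 weight percent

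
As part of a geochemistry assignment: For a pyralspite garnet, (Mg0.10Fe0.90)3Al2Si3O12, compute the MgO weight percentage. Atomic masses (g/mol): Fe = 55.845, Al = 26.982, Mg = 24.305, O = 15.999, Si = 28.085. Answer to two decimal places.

Formula mass = 488.280 g/mol.
0.30 Mg → 0.3000 mol MgO per formula unit; M(MgO) = 40.304, so MgO mass = 12.091 g.
12.091/488.280 × 100 = 2.48 wt%.

2.48 wt%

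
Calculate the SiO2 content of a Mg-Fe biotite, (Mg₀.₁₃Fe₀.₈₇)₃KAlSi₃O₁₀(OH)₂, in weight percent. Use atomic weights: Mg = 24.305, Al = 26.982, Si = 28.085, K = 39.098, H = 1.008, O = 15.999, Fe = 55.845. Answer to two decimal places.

M((Mg₀.₁₃Fe₀.₈₇)₃KAlSi₃O₁₀(OH)₂) = 499.573 g/mol; M(SiO2) = 60.083 g/mol.
Moles SiO2 per formula unit = 3 Si ÷ 1 = 3.0000.
SiO2 fraction = (3.0000 × 60.083) / 499.573 = 180.249/499.573 = 0.3608.

36.08 wt%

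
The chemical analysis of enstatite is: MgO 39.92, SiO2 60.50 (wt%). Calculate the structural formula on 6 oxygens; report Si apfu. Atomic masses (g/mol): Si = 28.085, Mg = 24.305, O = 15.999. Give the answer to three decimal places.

MgO: 39.92/40.304 = 0.99047 mol → 0.99047 mol Mg, 0.99047 mol O.
SiO2: 60.50/60.083 = 1.00694 mol → 1.00694 mol Si, 2.01388 mol O.
Total oxygen = 3.00435 mol. Normalization factor = 6/3.00435 = 1.99710.
Si per 6 O = 1.00694 × 1.99710 = 2.011.

2.011 Si apfu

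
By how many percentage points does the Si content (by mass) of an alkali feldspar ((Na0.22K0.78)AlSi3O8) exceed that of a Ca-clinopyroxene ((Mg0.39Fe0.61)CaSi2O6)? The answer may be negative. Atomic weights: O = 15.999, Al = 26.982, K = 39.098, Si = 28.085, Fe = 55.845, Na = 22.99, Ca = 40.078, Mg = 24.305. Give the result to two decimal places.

6.84 percentage points

First mineral: 84.255 g Si in 274.783 g formula = 30.66 wt% Si.
Second mineral: 56.170 g Si in 235.786 g formula = 23.82 wt% Si.
30.66% − 23.82% gives a difference of 6.84 percentage points.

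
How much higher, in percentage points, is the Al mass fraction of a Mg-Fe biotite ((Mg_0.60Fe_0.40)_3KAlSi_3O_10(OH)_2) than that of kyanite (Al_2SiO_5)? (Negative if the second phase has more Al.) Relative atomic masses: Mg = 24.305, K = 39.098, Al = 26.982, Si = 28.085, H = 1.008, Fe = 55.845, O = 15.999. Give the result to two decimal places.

First mineral: 26.982 g Al in 455.102 g formula = 5.93 wt% Al.
Second mineral: 53.964 g Al in 162.044 g formula = 33.30 wt% Al.
5.93% − 33.30% gives a difference of -27.37 percentage points.

-27.37 percentage points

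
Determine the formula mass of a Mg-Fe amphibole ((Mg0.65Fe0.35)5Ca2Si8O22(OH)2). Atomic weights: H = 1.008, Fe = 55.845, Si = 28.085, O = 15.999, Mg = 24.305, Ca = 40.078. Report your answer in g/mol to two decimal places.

867.55 g/mol

The formula mass is the sum 3.25*24.305 + 1.75*55.845 + 2*40.078 + 8*28.085 + 24*15.999 + 2*1.008.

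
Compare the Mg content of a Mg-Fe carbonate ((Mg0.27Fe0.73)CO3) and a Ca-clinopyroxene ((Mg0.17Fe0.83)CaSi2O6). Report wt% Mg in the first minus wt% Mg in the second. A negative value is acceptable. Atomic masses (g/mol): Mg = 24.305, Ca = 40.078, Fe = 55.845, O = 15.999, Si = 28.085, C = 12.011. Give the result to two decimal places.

First mineral: 6.562 g Mg in 107.337 g formula = 6.11 wt% Mg.
Second mineral: 4.132 g Mg in 242.725 g formula = 1.70 wt% Mg.
6.11% − 1.70% gives a difference of 4.41 percentage points.

4.41 percentage points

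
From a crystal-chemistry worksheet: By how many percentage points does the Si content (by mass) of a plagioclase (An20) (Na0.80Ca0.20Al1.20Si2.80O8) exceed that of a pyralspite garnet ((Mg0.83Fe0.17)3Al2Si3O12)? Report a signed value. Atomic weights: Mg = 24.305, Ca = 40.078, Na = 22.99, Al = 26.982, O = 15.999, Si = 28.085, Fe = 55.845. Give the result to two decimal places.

M(Na0.80Ca0.20Al1.20Si2.80O8) = 265.416 g/mol, so wt% Si = 78.638/265.416 × 100 = 29.63%.
M((Mg0.83Fe0.17)3Al2Si3O12) = 419.207 g/mol, so wt% Si = 84.255/419.207 × 100 = 20.10%.
29.63 − 20.10 = 9.53 pp.

9.53 percentage points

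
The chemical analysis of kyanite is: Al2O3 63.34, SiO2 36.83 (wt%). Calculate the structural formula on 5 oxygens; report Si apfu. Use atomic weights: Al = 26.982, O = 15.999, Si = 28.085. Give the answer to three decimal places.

Al2O3: 63.34/101.961 = 0.62122 mol → 1.24244 mol Al, 1.86366 mol O.
SiO2: 36.83/60.083 = 0.61299 mol → 0.61299 mol Si, 1.22598 mol O.
Total oxygen = 3.08964 mol. Normalization factor = 5/3.08964 = 1.61831.
Si per 5 O = 0.61299 × 1.61831 = 0.992.

0.992 Si apfu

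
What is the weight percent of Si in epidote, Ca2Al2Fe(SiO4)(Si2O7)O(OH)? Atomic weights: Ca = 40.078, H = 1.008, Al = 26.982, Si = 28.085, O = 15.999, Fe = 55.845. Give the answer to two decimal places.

17.44 mass %

M(Ca2Al2Fe(SiO4)(Si2O7)O(OH)) = 483.215 g/mol.
Si contributes 3 × 28.085 = 84.255 g per mole.
84.255/483.215 = 0.1744 → 17.44%.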